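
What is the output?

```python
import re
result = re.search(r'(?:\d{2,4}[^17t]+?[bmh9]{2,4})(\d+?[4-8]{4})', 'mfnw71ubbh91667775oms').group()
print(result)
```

71ubbh916677

Pattern: 2 to 4 of a digit, then one or more of any character except [17t] (lazy), then 2 to 4 of one of [bmh9] (non-capturing group); then one or more of a digit (lazy), then exactly 4 of a character in [4-8] (captured).
A non-greedy quantifier consumes as few characters as it can — just enough that the remainder of the pattern still matches from where it stops; whatever follows it matches normally.
`search` walks the string left to right and returns the first match it finds.
The match spans [4:16] → '71ubbh916677'.
Captured: group 1 = '16677'.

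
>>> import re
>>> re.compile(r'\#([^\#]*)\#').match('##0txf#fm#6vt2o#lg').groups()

('',)

The match spans [0:2] → '##'.
Captured: group 1 = ''.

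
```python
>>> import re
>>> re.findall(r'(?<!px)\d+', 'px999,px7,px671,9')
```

['99', '71', '9']

Because the assertion is negative and zero-width, positions next to the forbidden text are skipped.
Since nothing is captured, `findall` lists the 3 matched substrings directly.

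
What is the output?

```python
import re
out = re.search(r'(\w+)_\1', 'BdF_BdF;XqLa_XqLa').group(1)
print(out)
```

BdF

`\1` is not a pattern — it's the concrete string captured by group 1, re-applied verbatim.
`re.search` tries every starting position until one works.
The match spans [0:7] → 'BdF_BdF'.
Captured: group 1 = 'BdF'.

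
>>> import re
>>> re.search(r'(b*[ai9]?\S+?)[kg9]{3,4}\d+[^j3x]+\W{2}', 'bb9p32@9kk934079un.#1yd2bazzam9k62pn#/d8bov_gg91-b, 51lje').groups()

('bb9p32@',)

The match spans [0:52] → 'bb9p32@9kk934079un.#1yd2bazzam9k62pn#/d8bov_gg91-b, '.
Captured: group 1 = 'bb9p32@'.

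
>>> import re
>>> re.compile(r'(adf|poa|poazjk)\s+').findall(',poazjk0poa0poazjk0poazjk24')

With a single group, `findall` returns only what that group captured — 0 items.
Nothing in the string satisfies the pattern, so the list is empty.

[]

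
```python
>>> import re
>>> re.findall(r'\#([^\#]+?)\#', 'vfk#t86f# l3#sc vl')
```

['t86f']

Matches: at [3:9] match '#t86f#', group 1 = 't86f'.
One capturing group, so `findall` returns just the captured substring from the one match — 1 in all.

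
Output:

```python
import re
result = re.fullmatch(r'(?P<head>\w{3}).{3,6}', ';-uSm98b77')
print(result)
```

`re.fullmatch` is like wrapping the pattern in `^…$` (in single-line mode).
Here the pattern can't cover the whole string, so the call returns None.

None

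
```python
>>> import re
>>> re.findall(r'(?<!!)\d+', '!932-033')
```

['32', '033']

The negative lookaround is zero-width — it rules out positions where the adjacent text would match, without consuming anything.
Scanning left to right: at [2:4] → '32'; at [5:8] → '033'.
Since nothing is captured, `findall` lists the 2 matched substrings directly.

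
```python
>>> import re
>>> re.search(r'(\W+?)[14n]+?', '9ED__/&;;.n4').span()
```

This matches one or more of a non-word character (lazy) (captured); then one or more of one of [14n] (lazy).
`search` walks the string left to right and returns the first match it finds.
The match spans [5:11] → '/&;;.n'.
Captured: group 1 = '/&;;.'.

(5, 11)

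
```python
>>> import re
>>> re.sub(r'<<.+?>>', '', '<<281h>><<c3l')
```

'<<c3l'

`sub` substitutes '' at each match site.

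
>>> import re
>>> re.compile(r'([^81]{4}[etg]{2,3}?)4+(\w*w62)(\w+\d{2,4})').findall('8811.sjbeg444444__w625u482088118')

[('.sjbeg', '__w62', '5u482088118')]

Pattern: exactly 4 of any character except [81], then 2 to 3 of one of [etg] (lazy) (captured); then one or more of a literal '4'; then zero or more of a word character, then the literal 'w62' (captured); then one or more of a word character, then 2 to 4 of a digit (captured).
Matches: at [4:32] match '.sjbeg444444__w625u482088118', groups = ('.sjbeg', '__w62', '5u482088118').
3 groups means the one result is a tuple of 3 captured strings — 1 here.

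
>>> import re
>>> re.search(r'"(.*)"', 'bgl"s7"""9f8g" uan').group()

'"s7"""9f8g"'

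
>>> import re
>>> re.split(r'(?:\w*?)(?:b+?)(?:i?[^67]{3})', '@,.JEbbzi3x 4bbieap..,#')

['@,.', '3x ', 'ap..,#']

This matches zero or more of a word character (lazy) (non-capturing group); then one or more of a literal 'b' (lazy) (non-capturing group); then optionally the literal 'i', then exactly 3 of any character except [67] (non-capturing group).
Because the quantifier is non-greedy, it stops expanding at the earliest point where the rest of the pattern can succeed.
Matches to split on: at [3:9] → 'JEbbzi'; at [12:17] → '4bbie'.
Each match becomes a cut point; 3 segments remain.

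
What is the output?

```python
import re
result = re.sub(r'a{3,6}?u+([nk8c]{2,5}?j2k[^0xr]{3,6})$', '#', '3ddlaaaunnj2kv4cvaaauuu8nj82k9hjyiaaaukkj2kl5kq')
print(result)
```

The pattern matches 3 to 6 of a literal 'a' (lazy), then one or more of the literal 'u'; then 2 to 5 of one of [nk8c] (lazy), then the literal 'j2k', then 3 to 6 of any character except [0xr] (captured); then anchored at the end.
Matches: at [34:47] → 'aaaukkj2kl5kq'.
Every occurrence is swapped for '#'.

3ddlaaaunnj2kv4cvaaauuu8nj82k9hjyi#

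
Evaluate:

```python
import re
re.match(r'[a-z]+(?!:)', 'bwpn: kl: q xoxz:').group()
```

'bwp'

`match` is anchored at position 0; if the pattern doesn't fit there, it returns None.
The match spans [0:3] → 'bwp'.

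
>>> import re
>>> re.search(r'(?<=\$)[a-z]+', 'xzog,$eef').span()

(6, 9)

The lookaround is zero-width — it requires the adjacent text to match without consuming it, so the asserted text isn't part of the match.
`re.search` tries every starting position until one works.
The match spans [6:9] → 'eef'.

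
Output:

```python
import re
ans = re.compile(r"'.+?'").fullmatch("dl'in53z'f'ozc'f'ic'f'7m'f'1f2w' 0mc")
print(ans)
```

`re.fullmatch` requires the pattern to consume the entire string.
Here there's no way to consume every character, so the call returns None.

None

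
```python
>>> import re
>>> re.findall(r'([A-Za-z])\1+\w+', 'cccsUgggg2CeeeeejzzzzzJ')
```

['c']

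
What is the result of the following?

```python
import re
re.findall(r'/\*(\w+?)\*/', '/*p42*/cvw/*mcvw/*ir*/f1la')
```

['p42', 'ir']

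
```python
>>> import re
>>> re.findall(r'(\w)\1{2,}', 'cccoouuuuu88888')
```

['c', 'u', '8']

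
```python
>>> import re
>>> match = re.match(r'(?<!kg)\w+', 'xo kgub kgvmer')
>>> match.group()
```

'xo'

`re.match` only tries the pattern at the start of the string.
The match spans [0:2] → 'xo'.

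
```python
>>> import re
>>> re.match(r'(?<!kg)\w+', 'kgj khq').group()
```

The negative lookahead/lookbehind blocks any match where the forbidden context is present.
With `match`, the pattern is implicitly anchored at the beginning.
The match spans [0:3] → 'kgj'.

'kgj'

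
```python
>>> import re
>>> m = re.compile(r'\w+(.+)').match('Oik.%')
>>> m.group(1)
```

This matches one or more of a word character; then one or more of any character (captured).
`re.match` won't scan ahead — the pattern has to work from the very first character.
The match spans [0:5] → 'Oik.%'.
Captured: group 1 = '.%'.

'.%'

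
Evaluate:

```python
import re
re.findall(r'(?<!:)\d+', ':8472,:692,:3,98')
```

['472', '92', '98']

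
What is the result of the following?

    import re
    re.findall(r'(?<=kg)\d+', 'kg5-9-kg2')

['5', '2']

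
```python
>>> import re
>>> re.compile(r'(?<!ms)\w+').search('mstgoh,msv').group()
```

The negative lookaround is zero-width — it rules out positions where the adjacent text would match, without consuming anything.
Unlike `match`, `search` isn't anchored — it looks for the pattern anywhere in the string.
The match spans [0:6] → 'mstgoh'.

'mstgoh'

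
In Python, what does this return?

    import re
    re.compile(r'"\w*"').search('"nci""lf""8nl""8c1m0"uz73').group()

The match spans [0:5] → '"nci"'.

'"nci"'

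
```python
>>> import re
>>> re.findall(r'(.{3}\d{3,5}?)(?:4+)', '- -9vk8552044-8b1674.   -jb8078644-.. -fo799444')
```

Pattern: exactly 3 of any character, then 3 to 5 of a digit (lazy) (captured); then one or more of a literal '4' (non-capturing group).
The `?` after the quantifier makes it lazy — it takes as little as possible before letting the rest of the pattern try.
Matches: at [3:13] match '9vk8552044', group 1 = '9vk85520'; at [13:20] match '-8b1674', group 1 = '-8b167'; at [24:34] match '-jb8078644', group 1 = '-jb80786'; at [38:47] match '-fo799444', group 1 = '-fo799'.
With a single group, `findall` returns only what that group captured — 4 items.

['9vk85520', '-8b167', '-jb80786', '-fo799']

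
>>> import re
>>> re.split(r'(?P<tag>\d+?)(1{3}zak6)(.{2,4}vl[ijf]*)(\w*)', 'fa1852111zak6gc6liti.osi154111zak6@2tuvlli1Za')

['fa1852111zak6gc6liti.osi', '154', '111zak6', '@2tuvl', 'li1Za', '']

The group in the pattern means `split` returns the separators' captures alongside the pieces.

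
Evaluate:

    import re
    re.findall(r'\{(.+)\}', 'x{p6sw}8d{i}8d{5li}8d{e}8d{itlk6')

Scanning left to right: at [1:24] match '{p6sw}8d{i}8d{5li}8d{e}', group 1 = 'p6sw}8d{i}8d{5li}8d{e'.
With a single group, `findall` returns only what that group captured — 1 item.

['p6sw}8d{i}8d{5li}8d{e']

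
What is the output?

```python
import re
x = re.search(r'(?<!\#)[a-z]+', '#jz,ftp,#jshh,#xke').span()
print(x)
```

(2, 3)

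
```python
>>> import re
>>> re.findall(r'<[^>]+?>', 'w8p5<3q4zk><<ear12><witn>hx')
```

['<3q4zk>', '<<ear12>', '<witn>']

`findall` yields the raw match text (3 of them) because the pattern has no groups.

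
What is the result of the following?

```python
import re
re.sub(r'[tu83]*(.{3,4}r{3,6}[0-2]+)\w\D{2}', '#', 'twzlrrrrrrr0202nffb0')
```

This matches zero or more of one of [tu83]; then 3 to 4 of any character, then 3 to 6 of a literal 'r', then one or more of a character in [0-2] (captured); then a word character, then exactly 2 of a non-digit.
Matches: at [0:18] → 'twzlrrrrrrr0202nff'.
Each match is replaced by '#'.

'#b0'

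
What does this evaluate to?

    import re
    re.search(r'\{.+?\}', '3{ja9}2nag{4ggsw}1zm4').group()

Because the quantifier is non-greedy, it stops expanding at the earliest point where the rest of the pattern can succeed.
Unlike `match`, `search` isn't anchored — it looks for the pattern anywhere in the string.
The match spans [1:6] → '{ja9}'.

'{ja9}'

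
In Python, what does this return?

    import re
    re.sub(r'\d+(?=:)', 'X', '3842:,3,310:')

'X:,3,X:'

The positive lookaround only admits positions where the adjacent text matches; those characters stay outside the span.
Every occurrence is swapped for 'X'.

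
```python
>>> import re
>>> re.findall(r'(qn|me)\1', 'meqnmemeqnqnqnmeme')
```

['me', 'qn', 'me']

`\1` has to match the exact text group 1 already captured.
With a single group, `findall` returns only what that group captured — 3 items.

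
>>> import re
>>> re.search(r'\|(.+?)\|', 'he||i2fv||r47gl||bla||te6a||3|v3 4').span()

(2, 9)

A non-greedy quantifier consumes as few characters as it can — just enough that the remainder of the pattern still matches from where it stops; whatever follows it matches normally.
`re.search` tries every starting position until one works.
The match spans [2:9] → '||i2fv|'.
Captured: group 1 = '|i2fv'.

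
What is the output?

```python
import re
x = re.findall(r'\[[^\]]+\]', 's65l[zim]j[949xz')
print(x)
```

With no groups in the pattern, `findall` gives back each whole match — 1 here.

['[zim]']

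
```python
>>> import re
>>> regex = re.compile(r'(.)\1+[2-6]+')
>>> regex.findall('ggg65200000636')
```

['g', '0']

The backreference `\1` re-matches whatever the first group consumed, character for character.
Scanning left to right: at [0:6] match 'ggg652', group 1 = 'g'; at [6:14] match '00000636', group 1 = '0'.
One capturing group, so `findall` returns just the captured substring from each match — 2 in all.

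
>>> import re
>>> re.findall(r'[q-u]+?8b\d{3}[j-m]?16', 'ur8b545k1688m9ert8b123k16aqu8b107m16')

['ur8b545k16', 'rt8b123k16', 'qu8b107m16']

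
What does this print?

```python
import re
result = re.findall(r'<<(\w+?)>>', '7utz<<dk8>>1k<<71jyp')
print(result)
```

Because there's exactly one group, `findall` drops the full match and keeps group 1 from the one hit.

['dk8']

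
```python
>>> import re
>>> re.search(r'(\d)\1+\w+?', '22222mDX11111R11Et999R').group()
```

`\1` is not a pattern — it's the concrete string captured by group 1, re-applied verbatim.
The match spans [0:6] → '22222m'.

'22222m'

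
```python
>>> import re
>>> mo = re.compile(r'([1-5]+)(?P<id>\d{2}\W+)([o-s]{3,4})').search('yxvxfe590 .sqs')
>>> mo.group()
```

This matches one or more of a character in [1-5] (captured); then exactly 2 of a digit, then one or more of a non-word character (captured as 'id'); then 3 to 4 of a character in [o-s] (captured).
`re.search` scans for the first position where the pattern succeeds.
The match spans [6:14] → '590 .sqs'.
Captured: group 1 = '5', group 2 = '90 .', group 3 = 'sqs'.

'590 .sqs'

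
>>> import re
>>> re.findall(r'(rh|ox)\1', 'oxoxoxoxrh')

['ox', 'ox']

`\1` is not a pattern — it's the concrete string captured by group 1, re-applied verbatim.
Walking the string: at [0:4] match 'oxox', group 1 = 'ox'; at [4:8] match 'oxox', group 1 = 'ox'.
Because there's exactly one group, `findall` drops the full match and keeps group 1 from each hit.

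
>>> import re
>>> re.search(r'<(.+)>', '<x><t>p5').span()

(0, 6)

The match spans [0:6] → '<x><t>'.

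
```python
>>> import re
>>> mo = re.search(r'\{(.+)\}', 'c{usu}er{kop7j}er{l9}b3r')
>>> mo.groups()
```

('usu}er{kop7j}er{l9',)

Unlike `match`, `search` isn't anchored — it looks for the pattern anywhere in the string.
The match spans [1:21] → '{usu}er{kop7j}er{l9}'.
Captured: group 1 = 'usu}er{kop7j}er{l9'.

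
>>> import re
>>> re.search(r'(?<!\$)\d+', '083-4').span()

(0, 3)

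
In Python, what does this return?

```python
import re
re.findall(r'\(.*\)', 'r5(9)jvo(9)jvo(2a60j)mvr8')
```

['(9)jvo(9)jvo(2a60j)']

Since nothing is captured, `findall` lists the 1 matched substring directly.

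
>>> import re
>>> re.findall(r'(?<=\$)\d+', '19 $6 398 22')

Because the assertion is zero-width, the text it checks is not consumed and won't appear in the result.
Scanning left to right: at [4:5] → '6'.
Since nothing is captured, `findall` lists the 1 matched substring directly.

['6']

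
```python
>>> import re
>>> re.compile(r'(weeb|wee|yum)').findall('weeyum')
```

['wee', 'yum']

Scanning left to right: at [0:3] match 'wee', group 1 = 'wee'; at [3:6] match 'yum', group 1 = 'yum'.
Because there's exactly one group, `findall` drops the full match and keeps group 1 from each hit.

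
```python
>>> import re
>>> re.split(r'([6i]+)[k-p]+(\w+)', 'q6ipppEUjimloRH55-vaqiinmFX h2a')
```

The pattern matches one or more of one of [6i] (captured); then one or more of a character in [k-p]; then one or more of a word character (captured).
Matches to split on: at [1:17] → '6ipppEUjimloRH55'; at [21:27] → 'iinmFX'.
`re.split` interleaves the captured-group text with the surrounding fragments.

['q', '6i', 'EUjimloRH55', '-vaq', 'ii', 'FX', ' h2a']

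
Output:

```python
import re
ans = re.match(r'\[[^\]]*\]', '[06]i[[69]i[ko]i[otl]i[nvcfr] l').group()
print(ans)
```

[06]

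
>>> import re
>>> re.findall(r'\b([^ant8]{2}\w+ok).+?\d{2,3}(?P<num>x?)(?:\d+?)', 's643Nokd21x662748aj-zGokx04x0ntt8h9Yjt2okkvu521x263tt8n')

[('s643Nok', 'x'), ('-zGokx04x0ntt8h9Yjt2ok', 'x')]

This matches a word boundary (`\b`, zero-width); then exactly 2 of any character except [ant8], then one or more of a word character, then the literal 'ok' (captured); then one or more of any character (lazy); then 2 to 3 of a digit; then optionally a literal 'x' (captured as 'num'); then one or more of a digit (lazy) (non-capturing group).
A `+?`/`*?`/`{m,n}?` starts at its minimum and grows only as far as needed for what follows to match.
Matches: at [0:12] match 's643Nokd21x6', groups = ('s643Nok', 'x'); at [19:49] match '-zGokx04x0ntt8h9Yjt2okkvu521x2', groups = ('-zGokx04x0ntt8h9Yjt2ok', 'x').
`findall` packs the 2 group values into a tuple for every match.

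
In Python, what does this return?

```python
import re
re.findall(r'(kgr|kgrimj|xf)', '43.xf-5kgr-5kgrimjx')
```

['xf', 'kgr', 'kgr']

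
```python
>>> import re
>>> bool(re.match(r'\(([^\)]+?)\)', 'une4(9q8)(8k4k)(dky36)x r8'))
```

False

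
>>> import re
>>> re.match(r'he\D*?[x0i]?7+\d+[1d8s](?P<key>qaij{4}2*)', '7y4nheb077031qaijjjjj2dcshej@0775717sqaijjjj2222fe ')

None

Pattern: the literal 'he', then zero or more of a non-digit (lazy), then optionally one of [x0i]; then one or more of a literal '7'; then one or more of a digit, then one of [1d8s]; then the literal 'qai', then exactly 4 of the literal 'j', then zero or more of the literal '2' (captured as 'key').
`re.match` won't scan ahead — the pattern has to work from the very first character.
Here the string doesn't start with a match, so the call returns None.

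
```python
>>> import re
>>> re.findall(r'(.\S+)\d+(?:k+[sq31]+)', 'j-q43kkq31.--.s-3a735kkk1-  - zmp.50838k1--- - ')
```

['j-q43kkq31.--.s-3a73', ' zmp.5083']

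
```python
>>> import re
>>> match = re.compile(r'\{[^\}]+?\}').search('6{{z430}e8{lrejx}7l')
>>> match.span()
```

(1, 8)

`re.search` scans for the first position where the pattern succeeds.
The match spans [1:8] → '{{z430}'.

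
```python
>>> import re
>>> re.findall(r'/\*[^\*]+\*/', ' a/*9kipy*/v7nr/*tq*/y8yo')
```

`findall` yields the raw match text (2 of them) because the pattern has no groups.

['/*9kipy*/', '/*tq*/']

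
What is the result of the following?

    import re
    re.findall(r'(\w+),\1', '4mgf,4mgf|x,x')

The backreference `\1` re-matches whatever the first group consumed, character for character.
Because there's exactly one group, `findall` drops the full match and keeps group 1 from each hit.

['4mgf', 'x']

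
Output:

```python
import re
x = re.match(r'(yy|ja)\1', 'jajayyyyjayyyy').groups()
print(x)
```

('ja',)

A backreference is literal: `\1` must see the identical characters the first group matched.
`re.match` won't scan ahead — the pattern has to work from the very first character.
The match spans [0:4] → 'jaja'.
Captured: group 1 = 'ja'.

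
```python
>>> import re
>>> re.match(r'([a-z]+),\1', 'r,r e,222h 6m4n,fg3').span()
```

With `match`, the pattern is implicitly anchored at the beginning.
The match spans [0:3] → 'r,r'.

(0, 3)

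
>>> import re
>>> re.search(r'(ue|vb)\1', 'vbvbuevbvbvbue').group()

After group 1 captures some text, `\1` only succeeds where that same text appears again.
`search` walks the string left to right and returns the first match it finds.
The match spans [0:4] → 'vbvb'.
Captured: group 1 = 'vb'.

'vbvb'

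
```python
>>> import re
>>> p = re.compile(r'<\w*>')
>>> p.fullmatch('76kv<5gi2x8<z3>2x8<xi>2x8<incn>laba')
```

None

`re.fullmatch` requires the pattern to consume the entire string.
Here the pattern can't cover the whole string, so the call returns None.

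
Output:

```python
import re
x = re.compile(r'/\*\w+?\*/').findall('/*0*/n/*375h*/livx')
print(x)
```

['/*0*/', '/*375h*/']

Scanning left to right: at [0:5] → '/*0*/'; at [6:14] → '/*375h*/'.
`findall` yields the raw match text (2 of them) because the pattern has no groups.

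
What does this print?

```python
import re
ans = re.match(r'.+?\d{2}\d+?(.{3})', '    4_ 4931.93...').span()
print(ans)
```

This matches one or more of any character (lazy), then exactly 2 of a digit; then one or more of a digit (lazy); then exactly 3 of any character (captured).
Because the quantifier is non-greedy, it stops expanding at the earliest point where the rest of the pattern can succeed.
`re.match` won't scan ahead — the pattern has to work from the very first character.
The match spans [0:13] → '    4_ 4931.9'.
Captured: group 1 = '1.9'.

(0, 13)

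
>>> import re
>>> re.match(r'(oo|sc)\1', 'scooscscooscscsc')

None

`\1` has to match the exact text group 1 already captured.
`re.match` won't scan ahead — the pattern has to work from the very first character.
Here the pattern fails at index 0, so the call returns None.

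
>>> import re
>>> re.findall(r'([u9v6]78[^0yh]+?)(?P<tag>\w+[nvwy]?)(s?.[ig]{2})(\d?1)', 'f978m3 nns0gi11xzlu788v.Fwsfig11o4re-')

A non-greedy quantifier consumes as few characters as it can — just enough that the remainder of the pattern still matches from where it stops; whatever follows it matches normally.
Multiple groups make `findall` return tuples — one 4-tuple for each match.

[('978m3 ', 'nns', '0gi', '11'), ('u788v.', 'Fws', 'fig', '11')]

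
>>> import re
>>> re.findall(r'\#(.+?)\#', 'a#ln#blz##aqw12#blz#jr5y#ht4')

['ln', '#aqw12', 'jr5y']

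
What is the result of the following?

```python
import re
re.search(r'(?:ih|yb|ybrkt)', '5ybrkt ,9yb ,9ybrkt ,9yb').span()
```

(1, 3)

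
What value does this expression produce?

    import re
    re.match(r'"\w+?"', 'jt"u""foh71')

`match` is anchored at position 0; if the pattern doesn't fit there, it returns None.
Here the string doesn't start with a match, so the call returns None.

None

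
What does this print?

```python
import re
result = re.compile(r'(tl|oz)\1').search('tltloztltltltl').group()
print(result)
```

tltl

The backreference `\1` re-matches whatever the first group consumed, character for character.
`re.search` scans for the first position where the pattern succeeds.
The match spans [0:4] → 'tltl'.
Captured: group 1 = 'tl'.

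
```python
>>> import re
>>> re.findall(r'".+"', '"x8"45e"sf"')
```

['"x8"45e"sf"']

Walking the string: at [0:11] → '"x8"45e"sf"'.
Since nothing is captured, `findall` lists the 1 matched substring directly.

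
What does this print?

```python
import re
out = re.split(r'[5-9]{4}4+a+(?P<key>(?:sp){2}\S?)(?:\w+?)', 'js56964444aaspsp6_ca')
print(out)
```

Lazy quantifiers expand one character at a time until the remainder of the pattern can match.
Because the pattern has a capturing group, `split` also inserts each captured text between the pieces.

['js', 'spsp6', 'ca']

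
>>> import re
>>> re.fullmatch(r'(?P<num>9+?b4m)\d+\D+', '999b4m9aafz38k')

None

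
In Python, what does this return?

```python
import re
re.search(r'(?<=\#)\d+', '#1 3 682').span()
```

(1, 2)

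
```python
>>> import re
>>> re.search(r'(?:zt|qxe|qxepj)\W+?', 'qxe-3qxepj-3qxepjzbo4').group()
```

'qxe-'

`re.search` scans for the first position where the pattern succeeds.
The match spans [0:4] → 'qxe-'.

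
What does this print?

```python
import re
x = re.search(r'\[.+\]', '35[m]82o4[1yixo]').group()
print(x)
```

`re.search` tries every starting position until one works.
The match spans [2:16] → '[m]82o4[1yixo]'.

[m]82o4[1yixo]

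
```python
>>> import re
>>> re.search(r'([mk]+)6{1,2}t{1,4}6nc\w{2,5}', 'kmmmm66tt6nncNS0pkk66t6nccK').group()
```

The pattern matches one or more of one of [mk] (captured); then 1 to 2 of a literal '6', then 1 to 4 of a literal 't'; then the literal '6nc', then 2 to 5 of a word character.
Unlike `match`, `search` isn't anchored — it looks for the pattern anywhere in the string.
The match spans [17:27] → 'kk66t6nccK'.
Captured: group 1 = 'kk'.

'kk66t6nccK'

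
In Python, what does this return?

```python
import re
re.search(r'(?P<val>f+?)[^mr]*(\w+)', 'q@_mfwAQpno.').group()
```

'fwAQpno'

The match spans [4:11] → 'fwAQpno'.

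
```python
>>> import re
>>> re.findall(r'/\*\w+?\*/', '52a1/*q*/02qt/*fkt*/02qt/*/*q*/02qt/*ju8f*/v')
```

`findall` yields the raw match text (4 of them) because the pattern has no groups.

['/*q*/', '/*fkt*/', '/*q*/', '/*ju8f*/']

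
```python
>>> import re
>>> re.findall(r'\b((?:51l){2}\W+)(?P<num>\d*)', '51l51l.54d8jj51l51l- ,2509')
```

[('51l51l.', '54')]

The pattern matches a word boundary (`\b`, zero-width); then the literal '51l' repeated 2 times, then one or more of a non-word character (captured); then zero or more of a digit (captured as 'num').
With 2 capturing groups, `findall` returns a 2-tuple per match.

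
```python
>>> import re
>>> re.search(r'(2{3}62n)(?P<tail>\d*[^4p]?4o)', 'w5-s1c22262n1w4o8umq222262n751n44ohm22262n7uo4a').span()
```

(6, 16)

This matches exactly 3 of the literal '2', then the literal '62n' (captured); then zero or more of a digit, then optionally any character except [4p], then the literal '4o' (captured as 'tail').
`re.search` tries every starting position until one works.
The match spans [6:16] → '22262n1w4o'.
Captured: group 1 = '22262n', group 2 = '1w4o'.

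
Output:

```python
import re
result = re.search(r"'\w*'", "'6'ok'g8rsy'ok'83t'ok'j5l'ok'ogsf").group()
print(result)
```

'6'

The match spans [0:3] → "'6'".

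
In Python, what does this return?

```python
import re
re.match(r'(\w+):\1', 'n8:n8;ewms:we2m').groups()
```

('n8',)

`\1` is not a pattern — it's the concrete string captured by group 1, re-applied verbatim.
With `match`, the pattern is implicitly anchored at the beginning.
The match spans [0:5] → 'n8:n8'.
Captured: group 1 = 'n8'.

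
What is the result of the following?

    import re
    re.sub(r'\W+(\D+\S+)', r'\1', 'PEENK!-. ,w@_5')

'PEENKw@_5'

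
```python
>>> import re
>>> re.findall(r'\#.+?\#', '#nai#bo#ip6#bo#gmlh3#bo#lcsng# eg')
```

With the lazy modifier that quantifier settles for the fewest repetitions that let the rest of the pattern succeed (the atoms after it are unaffected and can still be greedy).
Scanning left to right: at [0:5] → '#nai#'; at [7:12] → '#ip6#'; at [14:21] → '#gmlh3#'; at [23:30] → '#lcsng#'.
No capturing groups, so `findall` returns the 4 full match strings.

['#nai#', '#ip6#', '#gmlh3#', '#lcsng#']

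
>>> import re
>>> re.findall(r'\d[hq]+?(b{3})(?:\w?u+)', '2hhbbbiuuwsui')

['bbb']

The pattern matches a digit, then one or more of one of [hq] (lazy); then exactly 3 of a literal 'b' (captured); then optionally a word character, then one or more of the literal 'u' (non-capturing group).
One capturing group, so `findall` returns just the captured substring from the one match — 1 in all.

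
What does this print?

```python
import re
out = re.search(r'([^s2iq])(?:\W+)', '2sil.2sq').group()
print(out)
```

l.

Pattern: any character except [s2iq] (captured); then one or more of a non-word character (non-capturing group).
`re.search` tries every starting position until one works.
The match spans [3:5] → 'l.'.
Captured: group 1 = 'l'.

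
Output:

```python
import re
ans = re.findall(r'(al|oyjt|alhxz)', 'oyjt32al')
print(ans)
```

With a single group, `findall` returns only what that group captured — 2 items.

['oyjt', 'al']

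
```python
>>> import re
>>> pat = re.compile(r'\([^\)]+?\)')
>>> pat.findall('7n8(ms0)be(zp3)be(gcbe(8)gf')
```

['(ms0)', '(zp3)', '(gcbe(8)']

Since nothing is captured, `findall` lists the 3 matched substrings directly.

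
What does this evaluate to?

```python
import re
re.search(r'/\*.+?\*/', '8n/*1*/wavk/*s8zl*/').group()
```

With the lazy modifier that quantifier settles for the fewest repetitions that let the rest of the pattern succeed (the atoms after it are unaffected and can still be greedy).
The match spans [2:7] → '/*1*/'.

'/*1*/'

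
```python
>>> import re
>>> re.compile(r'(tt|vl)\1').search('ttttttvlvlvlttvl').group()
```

'tttt'

A backreference is literal: `\1` must see the identical characters the first group matched.
The match spans [0:4] → 'tttt'.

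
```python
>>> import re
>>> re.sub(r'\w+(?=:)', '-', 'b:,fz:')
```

'-:,-:'

Because the assertion is zero-width, the text it checks is not consumed and won't appear in the result.
`sub` substitutes '-' at each match site.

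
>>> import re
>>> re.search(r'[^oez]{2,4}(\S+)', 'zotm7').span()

This matches 2 to 4 of any character except [oez]; then one or more of a non-whitespace character (captured).
The match spans [2:5] → 'tm7'.

(2, 5)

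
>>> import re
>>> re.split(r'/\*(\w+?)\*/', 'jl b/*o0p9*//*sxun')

['jl b', 'o0p9', '/*sxun']

Matches to split on: at [4:12] → '/*o0p9*/'.
`re.split` interleaves the captured-group text with the surrounding fragments.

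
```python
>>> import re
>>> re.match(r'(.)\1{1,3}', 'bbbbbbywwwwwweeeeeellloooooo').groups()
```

A backreference is literal: `\1` must see the identical characters the first group matched.
`match` is anchored at position 0; if the pattern doesn't fit there, it returns None.
The match spans [0:4] → 'bbbb'.
Captured: group 1 = 'b'.

('b',)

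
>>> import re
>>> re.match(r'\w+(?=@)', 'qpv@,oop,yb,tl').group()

With `match`, the pattern is implicitly anchored at the beginning.
The match spans [0:3] → 'qpv'.

'qpv'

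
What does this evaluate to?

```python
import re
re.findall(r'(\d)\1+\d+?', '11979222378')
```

`\1` has to match the exact text group 1 already captured.
Because there's exactly one group, `findall` drops the full match and keeps group 1 from each hit.

['1', '2']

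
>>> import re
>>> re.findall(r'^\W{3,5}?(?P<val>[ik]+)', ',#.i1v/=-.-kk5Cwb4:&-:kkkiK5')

This matches anchored at the start of the string; then 3 to 5 of a non-word character (lazy); then one or more of one of [ik] (captured as 'val').
Walking the string: at [0:4] match ',#.i', group 1 = 'i'.
Because there's exactly one group, `findall` drops the full match and keeps group 1 from the one hit.

['i']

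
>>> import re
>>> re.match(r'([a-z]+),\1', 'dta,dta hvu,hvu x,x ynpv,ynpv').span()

`re.match` only tries the pattern at the start of the string.
The match spans [0:7] → 'dta,dta'.

(0, 7)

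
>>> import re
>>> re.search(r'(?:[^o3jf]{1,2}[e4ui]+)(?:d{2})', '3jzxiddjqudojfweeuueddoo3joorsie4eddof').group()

'zxidd'

The match spans [2:7] → 'zxidd'.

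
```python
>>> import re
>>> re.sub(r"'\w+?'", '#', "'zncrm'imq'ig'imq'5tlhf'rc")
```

Matches: at [0:7] → "'zncrm'"; at [10:14] → "'ig'"; at [17:24] → "'5tlhf'".
`sub` substitutes '#' at each match site.

'#imq#imq#rc'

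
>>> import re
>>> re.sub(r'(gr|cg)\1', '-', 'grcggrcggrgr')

'grcggrcg-'

`\1` is not a pattern — it's the concrete string captured by group 1, re-applied verbatim.
Matches: at [8:12] → 'grgr'.
Every occurrence is swapped for '-'.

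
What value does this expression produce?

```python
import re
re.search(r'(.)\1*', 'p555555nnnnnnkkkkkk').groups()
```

The backreference `\1` re-matches whatever the first group consumed, character for character.
`re.search` scans for the first position where the pattern succeeds.
The match spans [0:1] → 'p'.
Captured: group 1 = 'p'.

('p',)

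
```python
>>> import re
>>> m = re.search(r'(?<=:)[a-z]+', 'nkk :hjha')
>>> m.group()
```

'hjha'

The `(?=…)`/`(?<=…)` assertion just peeks at neighbouring text; it doesn't advance the match position.
`re.search` tries every starting position until one works.
The match spans [5:9] → 'hjha'.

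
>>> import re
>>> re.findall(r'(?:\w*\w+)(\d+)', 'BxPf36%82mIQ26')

The pattern matches zero or more of a word character, then one or more of a word character (non-capturing group); then one or more of a digit (captured).
Matches: at [0:6] match 'BxPf36', group 1 = '6'; at [7:14] match '82mIQ26', group 1 = '6'.
Because there's exactly one group, `findall` drops the full match and keeps group 1 from each hit.

['6', '6']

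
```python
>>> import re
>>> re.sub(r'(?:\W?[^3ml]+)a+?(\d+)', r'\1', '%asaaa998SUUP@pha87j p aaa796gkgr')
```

The pattern matches optionally a non-word character, then one or more of any character except [3ml] (non-capturing group); then one or more of a literal 'a' (lazy); then one or more of a digit (captured).
`\1` in the replacement pulls in group 1's text for each match.

'796gkgr'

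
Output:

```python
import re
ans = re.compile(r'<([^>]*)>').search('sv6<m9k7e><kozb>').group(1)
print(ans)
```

Unlike `match`, `search` isn't anchored — it looks for the pattern anywhere in the string.
The match spans [3:10] → '<m9k7e>'.
Captured: group 1 = 'm9k7e'.

m9k7e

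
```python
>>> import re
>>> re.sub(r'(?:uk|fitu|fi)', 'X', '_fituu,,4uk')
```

Alternation isn't longest-match — the leftmost alternative that fits at this position is chosen.
Matches: at [1:5] → 'fitu'; at [9:11] → 'uk'.
Every occurrence is swapped for 'X'.

'_Xu,,4X'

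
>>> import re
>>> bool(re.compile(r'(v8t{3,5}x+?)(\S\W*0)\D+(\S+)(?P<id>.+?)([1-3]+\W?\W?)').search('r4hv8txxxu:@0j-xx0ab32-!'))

The pattern matches the literal 'v8', then 3 to 5 of a literal 't', then one or more of a literal 'x' (lazy) (captured); then a non-whitespace character, then zero or more of a non-word character, then the literal '0' (captured); then one or more of a non-digit; then one or more of a non-whitespace character (captured); then one or more of any character (lazy) (captured as 'id'); then one or more of a character in [1-3], then optionally a non-word character, then optionally a non-word character (captured).
`re.search` scans for the first position where the pattern succeeds.
Here no position works, so the call returns None, and `bool(None)` is False.

False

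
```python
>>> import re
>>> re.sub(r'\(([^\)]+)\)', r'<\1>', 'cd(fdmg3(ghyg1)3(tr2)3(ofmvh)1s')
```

Each match is replaced using the text its own group 1 captured.

'cd<fdmg3(ghyg1>3<tr2>3<ofmvh>1s'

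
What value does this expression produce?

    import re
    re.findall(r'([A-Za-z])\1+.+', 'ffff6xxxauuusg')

After group 1 captures some text, `\1` only succeeds where that same text appears again.
With a single group, `findall` returns only what that group captured — 1 item.

['f']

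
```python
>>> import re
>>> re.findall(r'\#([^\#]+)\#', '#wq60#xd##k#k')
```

['wq60', 'k']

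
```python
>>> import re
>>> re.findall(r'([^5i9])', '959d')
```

['d']

Pattern: any character except [5i9] (captured).
Matches: at [3:4] match 'd', group 1 = 'd'.
Because there's exactly one group, `findall` drops the full match and keeps group 1 from the one hit.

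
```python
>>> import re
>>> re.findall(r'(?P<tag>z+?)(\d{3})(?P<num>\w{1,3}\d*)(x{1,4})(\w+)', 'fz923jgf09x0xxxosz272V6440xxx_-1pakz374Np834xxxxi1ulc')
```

[('z', '923', 'jgf09', 'x', '0xxxosz272V6440xxx_'), ('z', '374', 'Np834', 'xxxx', 'i1ulc')]

The pattern matches one or more of a literal 'z' (lazy) (captured as 'tag'); then exactly 3 of a digit (captured); then 1 to 3 of a word character, then zero or more of a digit (captured as 'num'); then 1 to 4 of a literal 'x' (captured); then one or more of a word character (captured).
Scanning left to right: at [1:30] match 'z923jgf09x0xxxosz272V6440xxx_', groups = ('z', '923', 'jgf09', 'x', '0xxxosz272V6440xxx_'); at [35:53] match 'z374Np834xxxxi1ulc', groups = ('z', '374', 'Np834', 'xxxx', 'i1ulc').
With 5 capturing groups, `findall` returns a 5-tuple per match.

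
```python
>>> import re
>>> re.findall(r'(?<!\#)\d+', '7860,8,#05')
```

Because the assertion is negative and zero-width, positions next to the forbidden text are skipped.
No capturing groups, so `findall` returns the 3 full match strings.

['7860', '8', '5']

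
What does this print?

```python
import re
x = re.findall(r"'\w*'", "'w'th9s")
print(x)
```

No capturing groups, so `findall` returns the 1 full match string.

["'w'"]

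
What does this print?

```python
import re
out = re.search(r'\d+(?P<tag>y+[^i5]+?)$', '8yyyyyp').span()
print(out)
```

The match spans [0:7] → '8yyyyyp'.

(0, 7)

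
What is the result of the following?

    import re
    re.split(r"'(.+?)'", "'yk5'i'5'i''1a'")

['', 'yk5', 'i', '5', 'i', "'1a", '']

With the lazy modifier that quantifier settles for the fewest repetitions that let the rest of the pattern succeed (the atoms after it are unaffected and can still be greedy).
Matches to split on: at [0:5] → "'yk5'"; at [6:9] → "'5'"; at [10:15] → "''1a'".
Because the pattern has a capturing group, `split` also inserts each captured text between the pieces.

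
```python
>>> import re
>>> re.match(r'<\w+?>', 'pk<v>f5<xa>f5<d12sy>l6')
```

None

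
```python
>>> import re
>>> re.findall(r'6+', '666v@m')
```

`findall` yields the raw match text (1 of them) because the pattern has no groups.

['666']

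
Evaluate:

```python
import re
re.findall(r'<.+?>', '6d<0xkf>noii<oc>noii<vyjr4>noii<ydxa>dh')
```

['<0xkf>', '<oc>', '<vyjr4>', '<ydxa>']

A `+?`/`*?`/`{m,n}?` starts at its minimum and grows only as far as needed for what follows to match.
Matches: at [2:8] → '<0xkf>'; at [12:16] → '<oc>'; at [20:27] → '<vyjr4>'; at [31:37] → '<ydxa>'.
Since nothing is captured, `findall` lists the 4 matched substrings directly.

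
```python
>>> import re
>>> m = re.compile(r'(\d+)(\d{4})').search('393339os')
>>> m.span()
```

(0, 6)

Pattern: one or more of a digit (captured); then exactly 4 of a digit (captured).
Unlike `match`, `search` isn't anchored — it looks for the pattern anywhere in the string.
The match spans [0:6] → '393339'.
Captured: group 1 = '39', group 2 = '3339'.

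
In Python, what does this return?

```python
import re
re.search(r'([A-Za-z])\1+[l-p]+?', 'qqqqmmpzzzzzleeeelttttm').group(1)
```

`\1` has to match the exact text group 1 already captured.
`re.search` tries every starting position until one works.
The match spans [0:5] → 'qqqqm'.
Captured: group 1 = 'q'.

'q'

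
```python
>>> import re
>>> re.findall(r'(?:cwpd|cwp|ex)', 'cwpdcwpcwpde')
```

['cwpd', 'cwp', 'cwpd']

Alternation isn't longest-match — the leftmost alternative that fits at this position is chosen.
Scanning left to right: at [0:4] → 'cwpd'; at [4:7] → 'cwp'; at [7:11] → 'cwpd'.
With no groups in the pattern, `findall` gives back each whole match — 3 here.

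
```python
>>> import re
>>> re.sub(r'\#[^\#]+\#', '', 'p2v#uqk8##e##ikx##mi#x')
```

Matches: at [3:9] → '#uqk8#'; at [9:12] → '#e#'; at [12:17] → '#ikx#'; at [17:21] → '#mi#'.
Every occurrence is swapped for ''.

'p2vx'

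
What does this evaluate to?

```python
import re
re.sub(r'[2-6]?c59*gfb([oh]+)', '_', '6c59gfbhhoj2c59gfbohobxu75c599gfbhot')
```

`sub` substitutes '_' at each match site.

'_j_bxu7_t'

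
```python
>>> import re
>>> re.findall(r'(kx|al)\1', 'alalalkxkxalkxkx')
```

['al', 'kx', 'kx']

`\1` is not a pattern — it's the concrete string captured by group 1, re-applied verbatim.
One capturing group, so `findall` returns just the captured substring from each match — 3 in all.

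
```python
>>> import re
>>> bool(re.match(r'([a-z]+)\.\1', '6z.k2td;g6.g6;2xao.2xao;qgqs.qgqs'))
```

False

After group 1 captures some text, `\1` only succeeds where that same text appears again.
With `match`, the pattern is implicitly anchored at the beginning.
Here the string doesn't start with a match, so the call returns None, and `bool(None)` is False.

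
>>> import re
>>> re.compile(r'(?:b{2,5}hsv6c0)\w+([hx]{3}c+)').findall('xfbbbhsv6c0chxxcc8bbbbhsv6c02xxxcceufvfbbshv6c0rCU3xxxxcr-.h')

This matches 2 to 5 of a literal 'b', then the literal 'hsv', then the literal '6c0' (non-capturing group); then one or more of a word character; then exactly 3 of one of [hx], then one or more of the literal 'c' (captured).
Matches: at [2:56] match 'bbbhsv6c0chxxcc8bbbbhsv6c02xxxcceufvfbbshv6c0rCU3xxxxc', group 1 = 'xxxc'.
`findall` collects group 1 from the one match (1 total).

['xxxc']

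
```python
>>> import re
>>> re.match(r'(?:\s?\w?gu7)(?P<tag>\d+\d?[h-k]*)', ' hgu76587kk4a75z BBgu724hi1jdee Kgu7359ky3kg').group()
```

`re.match` won't scan ahead — the pattern has to work from the very first character.
The match spans [0:11] → ' hgu76587kk'.

' hgu76587kk'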